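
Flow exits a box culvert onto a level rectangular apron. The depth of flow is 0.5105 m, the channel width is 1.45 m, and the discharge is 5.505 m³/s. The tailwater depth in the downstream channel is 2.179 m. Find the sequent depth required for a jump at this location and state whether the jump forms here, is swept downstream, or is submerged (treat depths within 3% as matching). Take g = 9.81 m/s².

q = Q/b = 5.505/1.45 = 3.797 m²/s; V₁ = q/y₁ = 7.437 m/s. Fr₁ = V₁/√(g·y₁) = 3.323.
Sequent-depth ratio: y₂/y₁ = ½[√(1 + 8Fr₁²) − 1] = ½[√89.351 − 1] = 4.226.
y₂ = 4.226 × 0.5105 = 2.158 m.
Tailwater y_tw = 2.179 m: y_tw ≈ y₂, so the jump forms here.

y₂ = 2.158 m; the jump forms here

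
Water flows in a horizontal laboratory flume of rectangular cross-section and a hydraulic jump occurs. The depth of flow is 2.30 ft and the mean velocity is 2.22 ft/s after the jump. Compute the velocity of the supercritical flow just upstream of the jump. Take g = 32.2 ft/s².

V₁ = 18.7 ft/s

Fr₂ = V₂/√(g·y₂) = 2.22/√(32.2×2.30) = 0.258.
Since the conjugate-depth ratio holds either way, y₁/y₂ = ½[√(1 + 8Fr₂²) − 1] = ½[√1.532 − 1] = 0.119.
y₁ = 0.119 × 2.30 = 0.274 ft.
V₁ = q/y₁ = 5.11/0.274 = 18.7 ft/s.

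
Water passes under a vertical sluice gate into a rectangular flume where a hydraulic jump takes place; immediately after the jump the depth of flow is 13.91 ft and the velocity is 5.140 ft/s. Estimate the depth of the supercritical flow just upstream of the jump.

y₁ = 1.483 ft

Fr₂ = V₂/√(g·y₂) = 5.140/√(32.2×13.91) = 0.2429.
Applying the sequent-depth relation in reverse, y₁/y₂ = ½[√(1 + 8Fr₂²) − 1] = ½[√1.4719 − 1] = 0.1066.
y₁ = 0.1066 × 13.91 = 1.483 ft.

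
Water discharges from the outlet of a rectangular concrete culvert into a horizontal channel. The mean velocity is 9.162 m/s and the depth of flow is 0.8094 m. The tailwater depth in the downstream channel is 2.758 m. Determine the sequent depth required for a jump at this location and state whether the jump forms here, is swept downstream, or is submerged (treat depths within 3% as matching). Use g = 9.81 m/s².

Fr₁ = V₁/√(g·y₁) = 9.162/√(9.81×0.8094) = 3.251.
Conjugate-depth relation: y₂/y₁ = ½[√(1 + 8Fr₁²) − 1] = ½[√85.574 − 1] = 4.125.
y₂ = 4.125 × 0.8094 = 3.339 m.
Tailwater y_tw = 2.758 m: y_tw < y₂, so the jump is swept downstream.

y₂ = 3.339 m; the jump is swept downstream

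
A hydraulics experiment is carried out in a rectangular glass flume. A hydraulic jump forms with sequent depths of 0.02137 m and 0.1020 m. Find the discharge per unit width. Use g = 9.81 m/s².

For a rectangular channel the momentum equation gives q² = ½·g·y₁·y₂·(y₁ + y₂) = ½×9.81×0.02137×0.1020×0.1234 = 0.001319.
q = √0.001319 = 0.03632 m²/s.

q = 0.03632 m²/s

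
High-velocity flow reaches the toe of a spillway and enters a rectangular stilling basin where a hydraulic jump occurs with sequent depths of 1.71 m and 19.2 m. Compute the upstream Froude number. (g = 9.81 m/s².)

For a rectangular channel the momentum equation gives q² = ½·g·y₁·y₂·(y₁ + y₂) = ½×9.81×1.71×19.2×20.9 = 3367.
q = √3367 = 58.0 m²/s.
V₁ = q/y₁ = 33.9 m/s; Fr₁ = V₁/√(g·y₁) = 8.29.

Fr₁ = 8.29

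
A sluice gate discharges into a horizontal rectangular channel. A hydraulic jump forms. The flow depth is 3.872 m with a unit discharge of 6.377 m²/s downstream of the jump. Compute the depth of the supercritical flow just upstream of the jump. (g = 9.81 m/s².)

y₁ = 0.4908 m

V₂ = q/y₂ = 6.377/3.872 = 1.647 m/s; Fr₂ = V₂/√(g·y₂) = 0.2672.
Since the conjugate-depth ratio holds either way, y₁/y₂ = ½[√(1 + 8Fr₂²) − 1] = ½[√1.5713 − 1] = 0.1268.
y₁ = 0.1268 × 3.872 = 0.4908 m.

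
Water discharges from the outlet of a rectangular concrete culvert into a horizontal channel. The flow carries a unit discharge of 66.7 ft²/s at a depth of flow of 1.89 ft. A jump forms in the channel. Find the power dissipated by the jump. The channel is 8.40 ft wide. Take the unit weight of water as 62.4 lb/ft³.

V₁ = q/y₁ = 66.7/1.89 = 35.3 ft/s. Fr₁ = V₁/√(g·y₁) = 35.3/√(32.2×1.89) = 4.52.
Bélanger equation: y₂/y₁ = ½[√(1 + 8Fr₁²) − 1] = ½[√164.7 − 1] = 5.92.
y₂ = 5.92 × 1.89 = 11.2 ft.
Head loss: ΔE = (y₂ − y₁)³/(4y₁y₂) = (11.2 − 1.89)³/(4×1.89×11.2) = 803/84.5 = 9.49 ft.
Q = q·b = 66.7 × 8.40 = 560 cfs. P = γ·Q·ΔE/550 = 62.4 × 560 × 9.49 / 550 = 603 hp.

P = 603 hp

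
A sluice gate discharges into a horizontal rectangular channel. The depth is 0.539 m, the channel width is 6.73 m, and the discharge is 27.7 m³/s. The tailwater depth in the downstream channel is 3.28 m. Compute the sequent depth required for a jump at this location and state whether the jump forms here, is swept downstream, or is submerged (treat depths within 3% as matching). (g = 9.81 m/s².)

y₂ = 2.28 m; the jump is submerged

q = Q/b = 27.7/6.73 = 4.12 m²/s; V₁ = q/y₁ = 7.64 m/s. Fr₁ = V₁/√(g·y₁) = 3.32.
By Bélanger, y₂/y₁ = ½[√(1 + 8Fr₁²) − 1] = ½[√89.22 − 1] = 4.22.
y₂ = 4.22 × 0.539 = 2.28 m.
Tailwater y_tw = 3.28 m: y_tw > y₂, so the jump is submerged.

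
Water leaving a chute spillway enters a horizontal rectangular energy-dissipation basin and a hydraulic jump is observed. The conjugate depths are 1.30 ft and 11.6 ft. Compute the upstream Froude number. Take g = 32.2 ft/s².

Fr₁ = 6.65

For a rectangular channel the momentum equation gives q² = ½·g·y₁·y₂·(y₁ + y₂) = ½×32.2×1.30×11.6×12.9 = 3132.
q = √3132 = 56.0 ft²/s.
V₁ = q/y₁ = 43.0 ft/s; Fr₁ = V₁/√(g·y₁) = 6.65.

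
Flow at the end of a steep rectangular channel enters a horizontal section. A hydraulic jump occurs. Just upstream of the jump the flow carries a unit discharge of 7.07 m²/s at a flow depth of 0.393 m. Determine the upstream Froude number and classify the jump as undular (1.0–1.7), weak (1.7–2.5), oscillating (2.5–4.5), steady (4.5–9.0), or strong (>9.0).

Fr₁ = 9.16; strong jump

V₁ = q/y₁ = 7.07/0.393 = 18.0 m/s. Fr₁ = V₁/√(g·y₁) = 18.0/√(9.81×0.393) = 9.16.
Fr₁ = 9.16 lies in the strong range.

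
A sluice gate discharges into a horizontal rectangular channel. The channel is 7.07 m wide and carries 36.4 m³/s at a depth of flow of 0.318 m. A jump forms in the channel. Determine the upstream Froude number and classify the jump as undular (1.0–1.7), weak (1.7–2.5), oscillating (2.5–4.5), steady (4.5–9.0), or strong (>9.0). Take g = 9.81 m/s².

Fr₁ = 9.17; strong jump

q = Q/b = 36.4/7.07 = 5.15 m²/s; V₁ = q/y₁ = 16.2 m/s. Fr₁ = V₁/√(g·y₁) = 9.17.
Fr₁ = 9.17 lies in the strong range.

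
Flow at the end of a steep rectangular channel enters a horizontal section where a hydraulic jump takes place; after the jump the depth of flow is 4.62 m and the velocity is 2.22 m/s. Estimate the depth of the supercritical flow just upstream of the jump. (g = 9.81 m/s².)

Fr₂ = V₂/√(g·y₂) = 2.22/√(9.81×4.62) = 0.330.
The Bélanger relation is symmetric: y₁/y₂ = ½[√(1 + 8Fr₂²) − 1] = ½[√1.870 − 1] = 0.184.
y₁ = 0.184 × 4.62 = 0.849 m.

y₁ = 0.849 m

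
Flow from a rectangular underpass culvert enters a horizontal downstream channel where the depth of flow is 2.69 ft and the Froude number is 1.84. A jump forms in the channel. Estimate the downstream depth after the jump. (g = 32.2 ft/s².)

Fr₁ = 1.84 (given).
Bélanger equation: y₂/y₁ = ½[√(1 + 8Fr₁²) − 1] = ½[√28.08 − 1] = 2.15.
y₂ = 2.15 × 2.69 = 5.78 ft.

y₂ = 5.78 ft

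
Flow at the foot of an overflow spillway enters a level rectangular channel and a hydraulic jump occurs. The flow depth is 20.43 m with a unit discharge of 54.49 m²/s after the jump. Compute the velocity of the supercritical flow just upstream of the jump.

V₂ = q/y₂ = 54.49/20.43 = 2.667 m/s; Fr₂ = V₂/√(g·y₂) = 0.1884.
Since the conjugate-depth ratio holds either way, y₁/y₂ = ½[√(1 + 8Fr₂²) − 1] = ½[√1.2840 − 1] = 0.06656.
y₁ = 0.06656 × 20.43 = 1.360 m.
V₁ = q/y₁ = 54.49/1.360 = 40.07 m/s.

V₁ = 40.07 m/s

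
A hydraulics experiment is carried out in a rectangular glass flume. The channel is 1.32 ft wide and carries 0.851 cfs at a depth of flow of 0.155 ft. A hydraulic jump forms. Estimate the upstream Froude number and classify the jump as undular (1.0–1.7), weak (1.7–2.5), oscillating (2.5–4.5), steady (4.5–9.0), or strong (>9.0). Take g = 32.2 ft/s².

Fr₁ = 1.86; weak jump

q = Q/b = 0.851/1.32 = 0.645 ft²/s; V₁ = q/y₁ = 4.16 ft/s. Fr₁ = V₁/√(g·y₁) = 1.86.
Fr₁ = 1.86 lies in the weak range.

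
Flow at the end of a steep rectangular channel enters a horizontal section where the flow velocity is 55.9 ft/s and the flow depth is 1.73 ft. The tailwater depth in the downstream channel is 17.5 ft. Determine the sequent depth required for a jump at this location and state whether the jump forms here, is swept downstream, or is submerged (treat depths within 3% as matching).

Fr₁ = V₁/√(g·y₁) = 55.9/√(32.2×1.73) = 7.49.
By Bélanger, y₂/y₁ = ½[√(1 + 8Fr₁²) − 1] = ½[√449.8 − 1] = 10.1.
y₂ = 10.1 × 1.73 = 17.5 ft.
Tailwater y_tw = 17.5 ft: y_tw ≈ y₂, so the jump forms here.

y₂ = 17.5 ft; the jump forms here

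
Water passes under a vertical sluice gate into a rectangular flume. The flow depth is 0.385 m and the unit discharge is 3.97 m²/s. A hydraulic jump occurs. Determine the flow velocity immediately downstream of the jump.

V₁ = q/y₁ = 3.97/0.385 = 10.3 m/s. Fr₁ = V₁/√(g·y₁) = 10.3/√(9.81×0.385) = 5.31.
Bélanger equation: y₂/y₁ = ½[√(1 + 8Fr₁²) − 1] = ½[√226.2 − 1] = 7.02.
y₂ = 7.02 × 0.385 = 2.70 m.
V₂ = q/y₂ = 3.97/2.70 = 1.47 m/s.

V₂ = 1.47 m/s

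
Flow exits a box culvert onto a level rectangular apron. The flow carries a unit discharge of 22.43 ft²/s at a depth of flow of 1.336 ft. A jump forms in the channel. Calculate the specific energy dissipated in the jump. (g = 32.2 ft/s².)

ΔE = 1.059 ft

V₁ = q/y₁ = 22.43/1.336 = 16.79 ft/s. Fr₁ = V₁/√(g·y₁) = 16.79/√(32.2×1.336) = 2.560.
Sequent-depth ratio: y₂/y₁ = ½[√(1 + 8Fr₁²) − 1] = ½[√53.417 − 1] = 3.154.
y₂ = 3.154 × 1.336 = 4.214 ft.
V₂ = q/y₂ = 22.43/4.214 = 5.322 ft/s. E₁ = y₁ + V₁²/2g = 5.713 ft; E₂ = y₂ + V₂²/2g = 4.654 ft. ΔE = E₁ − E₂ = 1.059 ft.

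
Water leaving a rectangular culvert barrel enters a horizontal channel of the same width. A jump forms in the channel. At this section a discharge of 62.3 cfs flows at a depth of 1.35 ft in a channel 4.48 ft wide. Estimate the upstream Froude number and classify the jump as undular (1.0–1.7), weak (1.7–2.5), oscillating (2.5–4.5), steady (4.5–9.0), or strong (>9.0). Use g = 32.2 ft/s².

q = Q/b = 62.3/4.48 = 13.9 ft²/s; V₁ = q/y₁ = 10.3 ft/s. Fr₁ = V₁/√(g·y₁) = 1.56.
Fr₁ = 1.56 lies in the undular range.

Fr₁ = 1.56; undular jump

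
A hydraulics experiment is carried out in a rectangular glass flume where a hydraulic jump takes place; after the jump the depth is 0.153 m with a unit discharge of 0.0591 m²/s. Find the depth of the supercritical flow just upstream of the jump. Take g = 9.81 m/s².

V₂ = q/y₂ = 0.0591/0.153 = 0.386 m/s; Fr₂ = V₂/√(g·y₂) = 0.315.
From the momentum equation (using Fr₂), y₁/y₂ = ½[√(1 + 8Fr₂²) − 1] = ½[√1.795 − 1] = 0.170.
y₁ = 0.170 × 0.153 = 0.0260 m.

y₁ = 0.0260 m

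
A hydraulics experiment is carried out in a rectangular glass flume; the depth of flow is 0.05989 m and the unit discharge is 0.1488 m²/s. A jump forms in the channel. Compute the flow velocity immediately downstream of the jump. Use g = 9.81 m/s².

V₂ = 0.6043 m/s

V₁ = q/y₁ = 0.1488/0.05989 = 2.485 m/s. Fr₁ = V₁/√(g·y₁) = 2.485/√(9.81×0.05989) = 3.241.
Sequent-depth ratio: y₂/y₁ = ½[√(1 + 8Fr₁²) − 1] = ½[√85.055 − 1] = 4.111.
y₂ = 4.111 × 0.05989 = 0.2462 m.
V₂ = q/y₂ = 0.1488/0.2462 = 0.6043 m/s.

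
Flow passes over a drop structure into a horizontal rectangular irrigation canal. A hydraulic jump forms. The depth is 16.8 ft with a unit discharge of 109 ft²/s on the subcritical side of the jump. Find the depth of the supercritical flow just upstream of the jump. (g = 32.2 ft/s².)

y₁ = 2.30 ft

V₂ = q/y₂ = 109/16.8 = 6.49 ft/s; Fr₂ = V₂/√(g·y₂) = 0.279.
Applying the sequent-depth relation in reverse, y₁/y₂ = ½[√(1 + 8Fr₂²) − 1] = ½[√1.623 − 1] = 0.137.
y₁ = 0.137 × 16.8 = 2.30 ft.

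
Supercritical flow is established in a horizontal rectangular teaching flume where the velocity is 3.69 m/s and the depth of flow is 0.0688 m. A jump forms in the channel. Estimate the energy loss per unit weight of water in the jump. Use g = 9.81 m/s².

ΔE = 0.339 m

Fr₁ = V₁/√(g·y₁) = 3.69/√(9.81×0.0688) = 4.49.
Conjugate-depth relation: y₂/y₁ = ½[√(1 + 8Fr₁²) − 1] = ½[√162.4 − 1] = 5.87.
y₂ = 5.87 × 0.0688 = 0.404 m.
q = V₁·y₁ = 3.69 × 0.0688 = 0.254 m²/s. V₂ = q/y₂ = 0.254/0.404 = 0.628 m/s. E₁ = y₁ + V₁²/2g = 0.763 m; E₂ = y₂ + V₂²/2g = 0.424 m. ΔE = E₁ − E₂ = 0.339 m.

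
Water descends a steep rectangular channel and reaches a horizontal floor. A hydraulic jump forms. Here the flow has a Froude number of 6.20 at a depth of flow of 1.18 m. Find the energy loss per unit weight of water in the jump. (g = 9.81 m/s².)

ΔE = 13.8 m

Fr₁ = 6.20 (given).
From the momentum equation for a rectangular channel, y₂/y₁ = ½[√(1 + 8Fr₁²) − 1] = ½[√308.5 − 1] = 8.28.
y₂ = 8.28 × 1.18 = 9.77 m.
V₁ = Fr₁·√(g·y₁) = 6.20×√(9.81×1.18) = 21.1 m/s; q = V₁·y₁ = 24.9 m²/s. V₂ = q/y₂ = 24.9/9.77 = 2.55 m/s. E₁ = y₁ + V₁²/2g = 23.9 m; E₂ = y₂ + V₂²/2g = 10.1 m. ΔE = E₁ − E₂ = 13.8 m.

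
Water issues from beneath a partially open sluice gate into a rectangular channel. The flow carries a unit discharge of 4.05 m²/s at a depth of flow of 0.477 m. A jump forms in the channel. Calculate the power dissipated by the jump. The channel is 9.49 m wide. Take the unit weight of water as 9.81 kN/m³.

P = 599 kW

V₁ = q/y₁ = 4.05/0.477 = 8.49 m/s. Fr₁ = V₁/√(g·y₁) = 8.49/√(9.81×0.477) = 3.93.
Sequent-depth ratio: y₂/y₁ = ½[√(1 + 8Fr₁²) − 1] = ½[√124.2 − 1] = 5.07.
y₂ = 5.07 × 0.477 = 2.42 m.
V₂ = q/y₂ = 4.05/2.42 = 1.67 m/s. E₁ = y₁ + V₁²/2g = 4.15 m; E₂ = y₂ + V₂²/2g = 2.56 m. ΔE = E₁ − E₂ = 1.59 m.
Q = q·b = 4.05 × 9.49 = 38.4 m³/s. P = γ·Q·ΔE = 9.81 × 38.4 × 1.59 = 599 kW.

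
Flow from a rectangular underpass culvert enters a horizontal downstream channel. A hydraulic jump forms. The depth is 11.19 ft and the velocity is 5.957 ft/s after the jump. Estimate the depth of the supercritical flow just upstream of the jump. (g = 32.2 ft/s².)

y₁ = 1.886 ft

Fr₂ = V₂/√(g·y₂) = 5.957/√(32.2×11.19) = 0.3138.
Applying the sequent-depth relation in reverse, y₁/y₂ = ½[√(1 + 8Fr₂²) − 1] = ½[√1.7879 − 1] = 0.1686.
y₁ = 0.1686 × 11.19 = 1.886 ft.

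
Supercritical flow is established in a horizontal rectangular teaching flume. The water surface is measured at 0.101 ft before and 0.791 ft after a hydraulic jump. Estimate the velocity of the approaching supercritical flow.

For a rectangular channel the momentum equation gives q² = ½·g·y₁·y₂·(y₁ + y₂) = ½×32.2×0.101×0.791×0.892 = 1.15.
q = √1.15 = 1.07 ft²/s.
V₁ = q/y₁ = 1.07/0.101 = 10.6 ft/s.

V₁ = 10.6 ft/s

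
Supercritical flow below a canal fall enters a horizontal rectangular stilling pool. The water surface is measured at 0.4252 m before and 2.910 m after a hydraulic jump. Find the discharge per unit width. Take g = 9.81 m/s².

q = 4.499 m²/s

For a rectangular channel the momentum equation gives q² = ½·g·y₁·y₂·(y₁ + y₂) = ½×9.81×0.4252×2.910×3.335 = 20.24.
q = √20.24 = 4.499 m²/s.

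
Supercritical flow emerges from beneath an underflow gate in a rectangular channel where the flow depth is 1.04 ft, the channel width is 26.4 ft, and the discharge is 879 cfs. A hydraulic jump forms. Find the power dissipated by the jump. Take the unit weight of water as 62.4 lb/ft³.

P = 900 hp

q = Q/b = 879/26.4 = 33.3 ft²/s; V₁ = q/y₁ = 32.0 ft/s. Fr₁ = V₁/√(g·y₁) = 5.53.
Sequent-depth ratio: y₂/y₁ = ½[√(1 + 8Fr₁²) − 1] = ½[√245.9 − 1] = 7.34.
y₂ = 7.34 × 1.04 = 7.63 ft.
V₂ = q/y₂ = 33.3/7.63 = 4.36 ft/s. E₁ = y₁ + V₁²/2g = 17.0 ft; E₂ = y₂ + V₂²/2g = 7.93 ft. ΔE = E₁ − E₂ = 9.03 ft.
P = γ·Q·ΔE/550 = 62.4 × 879 × 9.03 / 550 = 900 hp.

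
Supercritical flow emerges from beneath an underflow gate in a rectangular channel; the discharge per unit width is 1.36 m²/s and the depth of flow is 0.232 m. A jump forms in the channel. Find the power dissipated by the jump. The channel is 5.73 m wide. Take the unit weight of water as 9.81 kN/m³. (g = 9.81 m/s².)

P = 57.3 kW

V₁ = q/y₁ = 1.36/0.232 = 5.86 m/s. Fr₁ = V₁/√(g·y₁) = 5.86/√(9.81×0.232) = 3.89.
Sequent-depth ratio: y₂/y₁ = ½[√(1 + 8Fr₁²) − 1] = ½[√121.8 − 1] = 5.02.
y₂ = 5.02 × 0.232 = 1.16 m.
V₂ = q/y₂ = 1.36/1.16 = 1.17 m/s. E₁ = y₁ + V₁²/2g = 1.98 m; E₂ = y₂ + V₂²/2g = 1.23 m. ΔE = E₁ − E₂ = 0.750 m.
Q = q·b = 1.36 × 5.73 = 7.79 m³/s. P = γ·Q·ΔE = 9.81 × 7.79 × 0.750 = 57.3 kW.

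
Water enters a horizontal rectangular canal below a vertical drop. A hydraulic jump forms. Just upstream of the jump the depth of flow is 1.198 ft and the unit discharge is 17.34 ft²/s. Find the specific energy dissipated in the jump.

V₁ = q/y₁ = 17.34/1.198 = 14.47 ft/s. Fr₁ = V₁/√(g·y₁) = 14.47/√(32.2×1.198) = 2.330.
By Bélanger, y₂/y₁ = ½[√(1 + 8Fr₁²) − 1] = ½[√44.447 − 1] = 2.833.
y₂ = 2.833 × 1.198 = 3.394 ft.
Head loss: ΔE = (y₂ − y₁)³/(4y₁y₂) = (3.394 − 1.198)³/(4×1.198×3.394) = 10.60/16.27 = 0.6515 ft.

ΔE = 0.6515 ft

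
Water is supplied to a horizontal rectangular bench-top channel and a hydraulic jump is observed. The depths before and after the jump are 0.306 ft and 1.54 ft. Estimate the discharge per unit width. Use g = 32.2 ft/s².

q = 3.74 ft²/s

For a rectangular channel the momentum equation gives q² = ½·g·y₁·y₂·(y₁ + y₂) = ½×32.2×0.306×1.54×1.85 = 14.0.
q = √14.0 = 3.74 ft²/s.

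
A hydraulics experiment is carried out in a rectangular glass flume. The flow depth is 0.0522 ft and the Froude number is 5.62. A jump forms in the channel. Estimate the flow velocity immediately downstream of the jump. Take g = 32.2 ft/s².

V₂ = 0.976 ft/s

Fr₁ = 5.62 (given).
Sequent-depth ratio: y₂/y₁ = ½[√(1 + 8Fr₁²) − 1] = ½[√253.7 − 1] = 7.46.
y₂ = 7.46 × 0.0522 = 0.390 ft.
V₁ = Fr₁·√(g·y₁) = 5.62×√(32.2×0.0522) = 7.29 ft/s; q = V₁·y₁ = 0.380 ft²/s.
V₂ = q/y₂ = 0.380/0.390 = 0.976 ft/s.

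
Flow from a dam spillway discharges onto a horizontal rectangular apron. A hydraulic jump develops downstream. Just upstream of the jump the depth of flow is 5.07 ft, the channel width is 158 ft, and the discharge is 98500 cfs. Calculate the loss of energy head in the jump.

q = Q/b = 98500/158 = 623 ft²/s; V₁ = q/y₁ = 123 ft/s. Fr₁ = V₁/√(g·y₁) = 9.62.
By Bélanger, y₂/y₁ = ½[√(1 + 8Fr₁²) − 1] = ½[√741.9 − 1] = 13.1.
y₂ = 13.1 × 5.07 = 66.5 ft.
Head loss: ΔE = (y₂ − y₁)³/(4y₁y₂) = (66.5 − 5.07)³/(4×5.07×66.5) = 231969/1349 = 172 ft.

ΔE = 172 ft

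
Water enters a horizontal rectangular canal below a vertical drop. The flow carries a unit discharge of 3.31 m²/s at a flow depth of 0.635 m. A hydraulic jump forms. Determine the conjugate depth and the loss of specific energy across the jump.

y₂ = 1.58 m; ΔE = 0.213 m

V₁ = q/y₁ = 3.31/0.635 = 5.21 m/s. Fr₁ = V₁/√(g·y₁) = 5.21/√(9.81×0.635) = 2.09.
Bélanger equation: y₂/y₁ = ½[√(1 + 8Fr₁²) − 1] = ½[√35.89 − 1] = 2.50.
y₂ = 2.50 × 0.635 = 1.58 m.
Head loss: ΔE = (y₂ − y₁)³/(4y₁y₂) = (1.58 − 0.635)³/(4×0.635×1.58) = 0.857/4.03 = 0.213 m.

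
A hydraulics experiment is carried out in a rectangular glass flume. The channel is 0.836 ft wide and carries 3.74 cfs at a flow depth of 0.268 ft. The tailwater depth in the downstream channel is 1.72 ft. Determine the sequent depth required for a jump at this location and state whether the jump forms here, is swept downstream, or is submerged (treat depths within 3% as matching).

y₂ = 2.02 ft; the jump is swept downstream

q = Q/b = 3.74/0.836 = 4.47 ft²/s; V₁ = q/y₁ = 16.7 ft/s. Fr₁ = V₁/√(g·y₁) = 5.68.
Bélanger equation: y₂/y₁ = ½[√(1 + 8Fr₁²) − 1] = ½[√259.3 − 1] = 7.55.
y₂ = 7.55 × 0.268 = 2.02 ft.
Tailwater y_tw = 1.72 ft: y_tw < y₂, so the jump is swept downstream.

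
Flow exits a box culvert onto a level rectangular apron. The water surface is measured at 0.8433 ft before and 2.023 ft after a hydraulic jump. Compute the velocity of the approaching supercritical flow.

For a rectangular channel the momentum equation gives q² = ½·g·y₁·y₂·(y₁ + y₂) = ½×32.2×0.8433×2.023×2.866 = 78.73.
q = √78.73 = 8.873 ft²/s.
V₁ = q/y₁ = 8.873/0.8433 = 10.52 ft/s.

V₁ = 10.52 ft/s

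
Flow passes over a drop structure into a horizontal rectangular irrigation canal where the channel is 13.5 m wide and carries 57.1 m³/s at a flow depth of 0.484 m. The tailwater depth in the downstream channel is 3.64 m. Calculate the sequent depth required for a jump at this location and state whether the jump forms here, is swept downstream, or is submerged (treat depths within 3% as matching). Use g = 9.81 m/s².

q = Q/b = 57.1/13.5 = 4.23 m²/s; V₁ = q/y₁ = 8.74 m/s. Fr₁ = V₁/√(g·y₁) = 4.01.
By Bélanger, y₂/y₁ = ½[√(1 + 8Fr₁²) − 1] = ½[√129.7 − 1] = 5.19.
y₂ = 5.19 × 0.484 = 2.51 m.
Tailwater y_tw = 3.64 m: y_tw > y₂, so the jump is submerged.

y₂ = 2.51 m; the jump is submerged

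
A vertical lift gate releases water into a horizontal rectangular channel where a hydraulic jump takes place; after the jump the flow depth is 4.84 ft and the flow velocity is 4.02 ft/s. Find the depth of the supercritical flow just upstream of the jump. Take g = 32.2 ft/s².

y₁ = 0.853 ft

Fr₂ = V₂/√(g·y₂) = 4.02/√(32.2×4.84) = 0.322.
Applying the sequent-depth relation in reverse, y₁/y₂ = ½[√(1 + 8Fr₂²) − 1] = ½[√1.830 − 1] = 0.176.
y₁ = 0.176 × 4.84 = 0.853 ft.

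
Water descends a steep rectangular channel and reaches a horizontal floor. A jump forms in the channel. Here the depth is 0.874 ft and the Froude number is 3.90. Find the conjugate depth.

Fr₁ = 3.90 (given).
From the momentum equation for a rectangular channel, y₂/y₁ = ½[√(1 + 8Fr₁²) − 1] = ½[√122.7 − 1] = 5.04.
y₂ = 5.04 × 0.874 = 4.40 ft.

y₂ = 4.40 ft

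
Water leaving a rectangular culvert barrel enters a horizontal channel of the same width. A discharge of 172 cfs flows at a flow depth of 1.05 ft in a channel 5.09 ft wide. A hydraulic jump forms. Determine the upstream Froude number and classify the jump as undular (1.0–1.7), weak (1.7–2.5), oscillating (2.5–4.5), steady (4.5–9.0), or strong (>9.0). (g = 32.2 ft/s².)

q = Q/b = 172/5.09 = 33.8 ft²/s; V₁ = q/y₁ = 32.2 ft/s. Fr₁ = V₁/√(g·y₁) = 5.53.
Fr₁ = 5.53 lies in the steady range.

Fr₁ = 5.53; steady jump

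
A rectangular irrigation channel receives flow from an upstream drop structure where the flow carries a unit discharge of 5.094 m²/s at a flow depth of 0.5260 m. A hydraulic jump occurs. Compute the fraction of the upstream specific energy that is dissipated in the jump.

V₁ = q/y₁ = 5.094/0.5260 = 9.684 m/s. Fr₁ = V₁/√(g·y₁) = 9.684/√(9.81×0.5260) = 4.263.
Conjugate-depth relation: y₂/y₁ = ½[√(1 + 8Fr₁²) − 1] = ½[√146.41 − 1] = 5.550.
y₂ = 5.550 × 0.5260 = 2.919 m.
E₁ = y₁ + V₁²/2g = 5.306 m. ΔE = (y₂ − y₁)³/(4y₁y₂) = 2.232 m. ΔE/E₁ = 2.232/5.306 = 0.421.

ΔE/E₁ = 0.421 (42.1%)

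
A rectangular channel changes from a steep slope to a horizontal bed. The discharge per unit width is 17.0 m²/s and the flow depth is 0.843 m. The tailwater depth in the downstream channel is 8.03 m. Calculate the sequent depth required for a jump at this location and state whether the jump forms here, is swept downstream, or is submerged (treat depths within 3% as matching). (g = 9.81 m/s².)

y₂ = 7.95 m; the jump forms here

V₁ = q/y₁ = 17.0/0.843 = 20.2 m/s. Fr₁ = V₁/√(g·y₁) = 20.2/√(9.81×0.843) = 7.01.
Bélanger equation: y₂/y₁ = ½[√(1 + 8Fr₁²) − 1] = ½[√394.4 − 1] = 9.43.
y₂ = 9.43 × 0.843 = 7.95 m.
Tailwater y_tw = 8.03 m: y_tw ≈ y₂, so the jump forms here.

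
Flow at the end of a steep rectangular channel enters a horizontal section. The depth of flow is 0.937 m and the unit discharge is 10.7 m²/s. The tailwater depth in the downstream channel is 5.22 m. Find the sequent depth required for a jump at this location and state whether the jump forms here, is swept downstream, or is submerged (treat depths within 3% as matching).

y₂ = 4.54 m; the jump is submerged

V₁ = q/y₁ = 10.7/0.937 = 11.4 m/s. Fr₁ = V₁/√(g·y₁) = 11.4/√(9.81×0.937) = 3.77.
Bélanger equation: y₂/y₁ = ½[√(1 + 8Fr₁²) − 1] = ½[√114.5 − 1] = 4.85.
y₂ = 4.85 × 0.937 = 4.54 m.
Tailwater y_tw = 5.22 m: y_tw > y₂, so the jump is submerged.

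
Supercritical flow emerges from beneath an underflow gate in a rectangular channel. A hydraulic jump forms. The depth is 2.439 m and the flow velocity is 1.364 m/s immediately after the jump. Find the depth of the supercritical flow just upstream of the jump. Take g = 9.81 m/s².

y₁ = 0.3337 m

Fr₂ = V₂/√(g·y₂) = 1.364/√(9.81×2.439) = 0.2789.
Since the conjugate-depth ratio holds either way, y₁/y₂ = ½[√(1 + 8Fr₂²) − 1] = ½[√1.6221 − 1] = 0.1368.
y₁ = 0.1368 × 2.439 = 0.3337 m.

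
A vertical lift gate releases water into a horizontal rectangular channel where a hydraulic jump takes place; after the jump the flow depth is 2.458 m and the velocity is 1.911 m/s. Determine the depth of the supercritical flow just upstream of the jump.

Fr₂ = V₂/√(g·y₂) = 1.911/√(9.81×2.458) = 0.3892.
Applying the sequent-depth relation in reverse, y₁/y₂ = ½[√(1 + 8Fr₂²) − 1] = ½[√2.2116 − 1] = 0.2436.
y₁ = 0.2436 × 2.458 = 0.5987 m.

y₁ = 0.5987 m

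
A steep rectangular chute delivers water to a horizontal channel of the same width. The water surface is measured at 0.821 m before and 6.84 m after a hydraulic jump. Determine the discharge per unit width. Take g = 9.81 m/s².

For a rectangular channel the momentum equation gives q² = ½·g·y₁·y₂·(y₁ + y₂) = ½×9.81×0.821×6.84×7.66 = 211.
q = √211 = 14.5 m²/s.

q = 14.5 m²/s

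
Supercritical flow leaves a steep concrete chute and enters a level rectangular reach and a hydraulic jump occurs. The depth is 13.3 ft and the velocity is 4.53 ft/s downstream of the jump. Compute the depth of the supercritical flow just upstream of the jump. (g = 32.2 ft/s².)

Fr₂ = V₂/√(g·y₂) = 4.53/√(32.2×13.3) = 0.219.
Applying the sequent-depth relation in reverse, y₁/y₂ = ½[√(1 + 8Fr₂²) − 1] = ½[√1.383 − 1] = 0.0881.
y₁ = 0.0881 × 13.3 = 1.17 ft.

y₁ = 1.17 ft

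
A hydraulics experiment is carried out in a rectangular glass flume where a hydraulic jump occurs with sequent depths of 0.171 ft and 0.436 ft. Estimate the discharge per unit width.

q = 0.854 ft²/s

For a rectangular channel the momentum equation gives q² = ½·g·y₁·y₂·(y₁ + y₂) = ½×32.2×0.171×0.436×0.607 = 0.729.
q = √0.729 = 0.854 ft²/s.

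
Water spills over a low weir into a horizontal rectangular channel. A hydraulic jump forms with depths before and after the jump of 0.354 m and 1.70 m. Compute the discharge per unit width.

q = 2.46 m²/s

For a rectangular channel the momentum equation gives q² = ½·g·y₁·y₂·(y₁ + y₂) = ½×9.81×0.354×1.70×2.05 = 6.06.
q = √6.06 = 2.46 m²/s.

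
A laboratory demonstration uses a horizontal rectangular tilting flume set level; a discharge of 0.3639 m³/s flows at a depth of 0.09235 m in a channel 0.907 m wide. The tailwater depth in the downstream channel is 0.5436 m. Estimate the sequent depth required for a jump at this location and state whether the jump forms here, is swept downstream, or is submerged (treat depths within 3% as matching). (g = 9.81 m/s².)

y₂ = 0.5517 m; the jump forms here

q = Q/b = 0.3639/0.907 = 0.4012 m²/s; V₁ = q/y₁ = 4.344 m/s. Fr₁ = V₁/√(g·y₁) = 4.564.
From the momentum equation for a rectangular channel, y₂/y₁ = ½[√(1 + 8Fr₁²) − 1] = ½[√167.67 − 1] = 5.974.
y₂ = 5.974 × 0.09235 = 0.5517 m.
Tailwater y_tw = 0.5436 m: y_tw ≈ y₂, so the jump forms here.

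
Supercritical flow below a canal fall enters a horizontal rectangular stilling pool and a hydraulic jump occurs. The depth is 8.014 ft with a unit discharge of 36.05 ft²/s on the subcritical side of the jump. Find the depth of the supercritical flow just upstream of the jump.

y₁ = 1.105 ft

V₂ = q/y₂ = 36.05/8.014 = 4.498 ft/s; Fr₂ = V₂/√(g·y₂) = 0.2800.
Since the conjugate-depth ratio holds either way, y₁/y₂ = ½[√(1 + 8Fr₂²) − 1] = ½[√1.6273 − 1] = 0.1378.
y₁ = 0.1378 × 8.014 = 1.105 ft.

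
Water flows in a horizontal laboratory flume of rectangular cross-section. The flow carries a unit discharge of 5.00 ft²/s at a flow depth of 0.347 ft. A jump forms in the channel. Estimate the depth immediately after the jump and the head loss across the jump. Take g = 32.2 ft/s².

y₂ = 1.95 ft; ΔE = 1.52 ft

V₁ = q/y₁ = 5.00/0.347 = 14.4 ft/s. Fr₁ = V₁/√(g·y₁) = 14.4/√(32.2×0.347) = 4.31.
From the momentum equation for a rectangular channel, y₂/y₁ = ½[√(1 + 8Fr₁²) − 1] = ½[√149.7 − 1] = 5.62.
y₂ = 5.62 × 0.347 = 1.95 ft.
Head loss: ΔE = (y₂ − y₁)³/(4y₁y₂) = (1.95 − 0.347)³/(4×0.347×1.95) = 4.11/2.71 = 1.52 ft.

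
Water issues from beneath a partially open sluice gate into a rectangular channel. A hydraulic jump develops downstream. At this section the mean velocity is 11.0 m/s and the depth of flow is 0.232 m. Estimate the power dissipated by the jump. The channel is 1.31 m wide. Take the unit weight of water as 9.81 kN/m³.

P = 133 kW

Fr₁ = V₁/√(g·y₁) = 11.0/√(9.81×0.232) = 7.29.
From the momentum equation for a rectangular channel, y₂/y₁ = ½[√(1 + 8Fr₁²) − 1] = ½[√426.3 − 1] = 9.82.
y₂ = 9.82 × 0.232 = 2.28 m.
Head loss: ΔE = (y₂ − y₁)³/(4y₁y₂) = (2.28 − 0.232)³/(4×0.232×2.28) = 8.58/2.12 = 4.06 m.
q = V₁·y₁ = 11.0 × 0.232 = 2.55 m²/s. Q = q·b = 2.55 × 1.31 = 3.34 m³/s. P = γ·Q·ΔE = 9.81 × 3.34 × 4.06 = 133 kW.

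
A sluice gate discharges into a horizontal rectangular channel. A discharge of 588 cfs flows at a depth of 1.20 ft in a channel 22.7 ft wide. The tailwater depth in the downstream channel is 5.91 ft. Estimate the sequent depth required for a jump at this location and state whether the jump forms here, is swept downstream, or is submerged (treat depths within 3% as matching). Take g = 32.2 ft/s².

q = Q/b = 588/22.7 = 25.9 ft²/s; V₁ = q/y₁ = 21.6 ft/s. Fr₁ = V₁/√(g·y₁) = 3.47.
Bélanger equation: y₂/y₁ = ½[√(1 + 8Fr₁²) − 1] = ½[√97.47 − 1] = 4.44.
y₂ = 4.44 × 1.20 = 5.32 ft.
Tailwater y_tw = 5.91 ft: y_tw > y₂, so the jump is submerged.

y₂ = 5.32 ft; the jump is submerged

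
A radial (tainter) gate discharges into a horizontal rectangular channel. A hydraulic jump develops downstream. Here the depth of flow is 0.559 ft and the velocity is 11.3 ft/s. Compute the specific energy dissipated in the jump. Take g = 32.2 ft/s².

ΔE = 0.515 ft

Fr₁ = V₁/√(g·y₁) = 11.3/√(32.2×0.559) = 2.66.
Sequent-depth ratio: y₂/y₁ = ½[√(1 + 8Fr₁²) − 1] = ½[√57.75 − 1] = 3.30.
y₂ = 3.30 × 0.559 = 1.84 ft.
Head loss: ΔE = (y₂ − y₁)³/(4y₁y₂) = (1.84 − 0.559)³/(4×0.559×1.84) = 2.12/4.12 = 0.515 ft.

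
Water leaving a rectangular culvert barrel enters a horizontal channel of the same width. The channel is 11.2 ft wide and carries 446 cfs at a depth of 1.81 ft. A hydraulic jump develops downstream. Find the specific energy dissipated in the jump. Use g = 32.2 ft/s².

q = Q/b = 446/11.2 = 39.8 ft²/s; V₁ = q/y₁ = 22.0 ft/s. Fr₁ = V₁/√(g·y₁) = 2.88.
Bélanger equation: y₂/y₁ = ½[√(1 + 8Fr₁²) − 1] = ½[√67.44 − 1] = 3.61.
y₂ = 3.61 × 1.81 = 6.53 ft.
V₂ = q/y₂ = 39.8/6.53 = 6.10 ft/s. E₁ = y₁ + V₁²/2g = 9.33 ft; E₂ = y₂ + V₂²/2g = 7.11 ft. ΔE = E₁ − E₂ = 2.22 ft.

ΔE = 2.22 ft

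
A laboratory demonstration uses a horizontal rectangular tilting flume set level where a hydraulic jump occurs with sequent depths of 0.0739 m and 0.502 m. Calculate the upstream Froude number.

Fr₁ = 5.14

For a rectangular channel the momentum equation gives q² = ½·g·y₁·y₂·(y₁ + y₂) = ½×9.81×0.0739×0.502×0.576 = 0.105.
q = √0.105 = 0.324 m²/s.
V₁ = q/y₁ = 4.38 m/s; Fr₁ = V₁/√(g·y₁) = 5.14.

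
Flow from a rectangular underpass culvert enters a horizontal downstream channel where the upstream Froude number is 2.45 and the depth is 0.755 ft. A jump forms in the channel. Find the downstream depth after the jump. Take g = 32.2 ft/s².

Fr₁ = 2.45 (given).
From the momentum equation for a rectangular channel, y₂/y₁ = ½[√(1 + 8Fr₁²) − 1] = ½[√49.02 − 1] = 3.00.
y₂ = 3.00 × 0.755 = 2.27 ft.

y₂ = 2.27 ft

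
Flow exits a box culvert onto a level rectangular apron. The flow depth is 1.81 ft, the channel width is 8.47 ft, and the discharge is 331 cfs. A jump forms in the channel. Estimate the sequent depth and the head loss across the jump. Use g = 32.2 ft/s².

q = Q/b = 331/8.47 = 39.1 ft²/s; V₁ = q/y₁ = 21.6 ft/s. Fr₁ = V₁/√(g·y₁) = 2.83.
Sequent-depth ratio: y₂/y₁ = ½[√(1 + 8Fr₁²) − 1] = ½[√64.99 − 1] = 3.53.
y₂ = 3.53 × 1.81 = 6.39 ft.
Head loss: ΔE = (y₂ − y₁)³/(4y₁y₂) = (6.39 − 1.81)³/(4×1.81×6.39) = 96.1/46.3 = 2.08 ft.

y₂ = 6.39 ft; ΔE = 2.08 ft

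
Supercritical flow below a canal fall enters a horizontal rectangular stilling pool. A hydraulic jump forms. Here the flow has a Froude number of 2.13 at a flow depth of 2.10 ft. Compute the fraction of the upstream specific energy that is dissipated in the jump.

Fr₁ = 2.13 (given).
From the momentum equation for a rectangular channel, y₂/y₁ = ½[√(1 + 8Fr₁²) − 1] = ½[√37.30 − 1] = 2.55.
y₂ = 2.55 × 2.10 = 5.36 ft.
E₁ = y₁(1 + Fr₁²/2) = 2.10×(1 + 2.13²/2) = 6.86 ft. ΔE = (y₂ − y₁)³/(4y₁y₂) = 0.771 ft. ΔE/E₁ = 0.771/6.86 = 0.112.

ΔE/E₁ = 0.112 (11.2%)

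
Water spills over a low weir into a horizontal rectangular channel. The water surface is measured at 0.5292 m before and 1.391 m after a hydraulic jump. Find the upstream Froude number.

For a rectangular channel the momentum equation gives q² = ½·g·y₁·y₂·(y₁ + y₂) = ½×9.81×0.5292×1.391×1.920 = 6.933.
q = √6.933 = 2.633 m²/s.
V₁ = q/y₁ = 4.976 m/s; Fr₁ = V₁/√(g·y₁) = 2.184.

Fr₁ = 2.184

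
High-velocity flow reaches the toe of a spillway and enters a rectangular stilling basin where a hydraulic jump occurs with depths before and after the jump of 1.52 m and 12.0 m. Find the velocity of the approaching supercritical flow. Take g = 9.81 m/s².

V₁ = 22.9 m/s

For a rectangular channel the momentum equation gives q² = ½·g·y₁·y₂·(y₁ + y₂) = ½×9.81×1.52×12.0×13.5 = 1210.
q = √1210 = 34.8 m²/s.
V₁ = q/y₁ = 34.8/1.52 = 22.9 m/s.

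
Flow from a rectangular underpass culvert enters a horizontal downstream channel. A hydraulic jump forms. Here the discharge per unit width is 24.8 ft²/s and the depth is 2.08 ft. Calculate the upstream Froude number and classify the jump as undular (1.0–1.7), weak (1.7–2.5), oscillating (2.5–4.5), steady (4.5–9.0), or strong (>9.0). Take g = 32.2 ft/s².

V₁ = q/y₁ = 24.8/2.08 = 11.9 ft/s. Fr₁ = V₁/√(g·y₁) = 11.9/√(32.2×2.08) = 1.46.
Fr₁ = 1.46 lies in the undular range.

Fr₁ = 1.46; undular jump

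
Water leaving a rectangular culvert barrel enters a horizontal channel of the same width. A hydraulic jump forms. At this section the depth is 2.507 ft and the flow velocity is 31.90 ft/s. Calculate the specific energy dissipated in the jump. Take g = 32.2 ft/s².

ΔE = 6.147 ft

Fr₁ = V₁/√(g·y₁) = 31.90/√(32.2×2.507) = 3.550.
From the momentum equation for a rectangular channel, y₂/y₁ = ½[√(1 + 8Fr₁²) − 1] = ½[√101.85 − 1] = 4.546.
y₂ = 4.546 × 2.507 = 11.40 ft.
q = V₁·y₁ = 31.90 × 2.507 = 79.97 ft²/s. V₂ = q/y₂ = 79.97/11.40 = 7.017 ft/s. E₁ = y₁ + V₁²/2g = 18.31 ft; E₂ = y₂ + V₂²/2g = 12.16 ft. ΔE = E₁ − E₂ = 6.147 ft.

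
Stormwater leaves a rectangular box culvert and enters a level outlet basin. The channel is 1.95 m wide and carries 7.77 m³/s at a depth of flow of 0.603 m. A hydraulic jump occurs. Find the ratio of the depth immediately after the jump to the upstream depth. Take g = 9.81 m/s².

y₂/y₁ = 3.37

q = Q/b = 7.77/1.95 = 3.98 m²/s; V₁ = q/y₁ = 6.61 m/s. Fr₁ = V₁/√(g·y₁) = 2.72.
Conjugate-depth relation: y₂/y₁ = ½[√(1 + 8Fr₁²) − 1] = ½[√60.05 − 1] = 3.37.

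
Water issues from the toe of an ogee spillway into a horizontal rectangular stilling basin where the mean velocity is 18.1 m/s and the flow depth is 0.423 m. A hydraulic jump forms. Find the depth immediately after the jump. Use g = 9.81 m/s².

Fr₁ = V₁/√(g·y₁) = 18.1/√(9.81×0.423) = 8.89.
Conjugate-depth relation: y₂/y₁ = ½[√(1 + 8Fr₁²) − 1] = ½[√632.6 − 1] = 12.1.
y₂ = 12.1 × 0.423 = 5.11 m.

y₂ = 5.11 m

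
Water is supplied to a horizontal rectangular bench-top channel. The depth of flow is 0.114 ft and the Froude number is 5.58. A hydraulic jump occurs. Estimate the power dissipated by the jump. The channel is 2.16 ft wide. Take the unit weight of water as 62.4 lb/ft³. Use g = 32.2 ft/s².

Fr₁ = 5.58 (given).
From the momentum equation for a rectangular channel, y₂/y₁ = ½[√(1 + 8Fr₁²) − 1] = ½[√250.1 − 1] = 7.41.
y₂ = 7.41 × 0.114 = 0.844 ft.
Head loss: ΔE = (y₂ − y₁)³/(4y₁y₂) = (0.844 − 0.114)³/(4×0.114×0.844) = 0.390/0.385 = 1.01 ft.
V₁ = Fr₁·√(g·y₁) = 5.58×√(32.2×0.114) = 10.7 ft/s; q = V₁·y₁ = 1.22 ft²/s. Q = q·b = 1.22 × 2.16 = 2.63 cfs. P = γ·Q·ΔE/550 = 62.4 × 2.63 × 1.01 / 550 = 0.302 hp.

P = 0.302 hp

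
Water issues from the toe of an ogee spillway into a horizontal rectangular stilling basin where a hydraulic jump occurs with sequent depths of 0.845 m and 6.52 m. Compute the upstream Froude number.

Fr₁ = 5.80

For a rectangular channel the momentum equation gives q² = ½·g·y₁·y₂·(y₁ + y₂) = ½×9.81×0.845×6.52×7.36 = 199.
q = √199 = 14.1 m²/s.
V₁ = q/y₁ = 16.7 m/s; Fr₁ = V₁/√(g·y₁) = 5.80.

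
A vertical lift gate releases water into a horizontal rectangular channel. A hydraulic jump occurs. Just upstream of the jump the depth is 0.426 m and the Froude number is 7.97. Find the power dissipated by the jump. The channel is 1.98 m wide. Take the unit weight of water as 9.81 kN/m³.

P = 1247 kW

Fr₁ = 7.97 (given).
Conjugate-depth relation: y₂/y₁ = ½[√(1 + 8Fr₁²) − 1] = ½[√509.2 − 1] = 10.8.
y₂ = 10.8 × 0.426 = 4.59 m.
V₁ = Fr₁·√(g·y₁) = 7.97×√(9.81×0.426) = 16.3 m/s; q = V₁·y₁ = 6.94 m²/s. V₂ = q/y₂ = 6.94/4.59 = 1.51 m/s. E₁ = y₁ + V₁²/2g = 14.0 m; E₂ = y₂ + V₂²/2g = 4.71 m. ΔE = E₁ − E₂ = 9.25 m.
Q = q·b = 6.94 × 1.98 = 13.7 m³/s. P = γ·Q·ΔE = 9.81 × 13.7 × 9.25 = 1247 kW.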